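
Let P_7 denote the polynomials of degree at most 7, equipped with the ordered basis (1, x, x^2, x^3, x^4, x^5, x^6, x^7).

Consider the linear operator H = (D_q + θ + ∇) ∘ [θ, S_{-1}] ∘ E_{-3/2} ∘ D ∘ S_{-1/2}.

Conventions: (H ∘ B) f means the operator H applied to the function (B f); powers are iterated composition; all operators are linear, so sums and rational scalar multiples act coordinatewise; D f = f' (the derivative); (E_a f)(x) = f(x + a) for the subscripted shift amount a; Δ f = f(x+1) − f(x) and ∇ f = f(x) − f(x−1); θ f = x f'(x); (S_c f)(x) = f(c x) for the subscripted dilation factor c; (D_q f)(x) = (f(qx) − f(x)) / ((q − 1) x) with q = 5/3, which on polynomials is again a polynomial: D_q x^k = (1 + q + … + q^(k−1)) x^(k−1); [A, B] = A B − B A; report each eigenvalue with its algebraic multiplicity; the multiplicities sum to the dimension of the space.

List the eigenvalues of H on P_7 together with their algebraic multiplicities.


λ = 0 (multiplicity 8)

image of 1: 0
image of x: 0
image of x^2: 0
image of x^3: 0
image of x^4: 0
image of x^5: 0
image of x^6: 0
image of x^7: 0
the matrix is upper triangular; its diagonal is (0, 0, 0, 0, 0, 0, 0, 0)
for a triangular matrix the eigenvalues are the diagonal entries, with algebraic multiplicity their repetition count


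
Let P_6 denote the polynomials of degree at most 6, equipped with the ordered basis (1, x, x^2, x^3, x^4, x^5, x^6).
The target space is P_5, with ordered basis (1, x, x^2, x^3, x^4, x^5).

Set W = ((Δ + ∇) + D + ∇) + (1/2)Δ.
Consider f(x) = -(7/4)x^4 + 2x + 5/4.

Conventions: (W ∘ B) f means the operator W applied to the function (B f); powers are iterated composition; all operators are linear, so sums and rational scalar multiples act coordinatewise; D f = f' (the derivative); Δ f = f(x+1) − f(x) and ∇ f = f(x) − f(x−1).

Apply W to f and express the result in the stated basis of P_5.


Δ f = -7x^3 - (21/2)x^2 - 7x + 1/4
∇ f = -7x^3 + (21/2)x^2 - 7x + 15/4
(Δ + ∇) f = -14x^3 - 14x + 4
D f = -7x^3 + 2
∇ f = -7x^3 + (21/2)x^2 - 7x + 15/4
((Δ + ∇) + D + ∇) f = -28x^3 + (21/2)x^2 - 21x + 39/4
Δ f = -7x^3 - (21/2)x^2 - 7x + 1/4
((1/2)Δ) f = -(7/2)x^3 - (21/4)x^2 - (7/2)x + 1/8
(((Δ + ∇) + D + ∇) + (1/2)Δ) f = -(63/2)x^3 + (21/4)x^2 - (49/2)x + 79/8

the image equals g(x) = -(63/2)x^3 + (21/4)x^2 - (49/2)x + 79/8


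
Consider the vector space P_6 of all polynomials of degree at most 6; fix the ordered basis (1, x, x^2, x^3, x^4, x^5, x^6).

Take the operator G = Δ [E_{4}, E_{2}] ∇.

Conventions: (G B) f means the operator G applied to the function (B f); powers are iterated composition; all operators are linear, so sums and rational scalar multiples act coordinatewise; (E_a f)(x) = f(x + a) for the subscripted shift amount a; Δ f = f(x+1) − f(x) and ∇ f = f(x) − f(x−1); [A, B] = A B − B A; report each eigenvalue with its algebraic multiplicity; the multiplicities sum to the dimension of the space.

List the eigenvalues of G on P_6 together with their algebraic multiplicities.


λ = 0 (multiplicity 7)

image of 1: 0
image of x: 0
image of x^2: 0
image of x^3: 0
image of x^4: 0
image of x^5: 0
image of x^6: 0
the matrix is upper triangular; its diagonal is (0, 0, 0, 0, 0, 0, 0)
for a triangular matrix the eigenvalues are the diagonal entries, with algebraic multiplicity their repetition count


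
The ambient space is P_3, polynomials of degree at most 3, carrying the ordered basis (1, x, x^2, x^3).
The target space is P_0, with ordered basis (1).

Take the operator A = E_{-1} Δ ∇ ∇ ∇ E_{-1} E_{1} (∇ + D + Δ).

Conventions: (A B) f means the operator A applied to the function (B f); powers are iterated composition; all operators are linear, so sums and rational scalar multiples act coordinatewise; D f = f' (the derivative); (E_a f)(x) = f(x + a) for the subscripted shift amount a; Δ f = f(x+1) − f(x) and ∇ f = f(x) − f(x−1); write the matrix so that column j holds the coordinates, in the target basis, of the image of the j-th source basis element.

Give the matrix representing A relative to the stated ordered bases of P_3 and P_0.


the matrix is [[0, 0, 0, 0]] (rows listed top to bottom)

image of 1: 0
image of x: 0
image of x^2: 0
image of x^3: 0
each image's coordinates form column j of the matrix


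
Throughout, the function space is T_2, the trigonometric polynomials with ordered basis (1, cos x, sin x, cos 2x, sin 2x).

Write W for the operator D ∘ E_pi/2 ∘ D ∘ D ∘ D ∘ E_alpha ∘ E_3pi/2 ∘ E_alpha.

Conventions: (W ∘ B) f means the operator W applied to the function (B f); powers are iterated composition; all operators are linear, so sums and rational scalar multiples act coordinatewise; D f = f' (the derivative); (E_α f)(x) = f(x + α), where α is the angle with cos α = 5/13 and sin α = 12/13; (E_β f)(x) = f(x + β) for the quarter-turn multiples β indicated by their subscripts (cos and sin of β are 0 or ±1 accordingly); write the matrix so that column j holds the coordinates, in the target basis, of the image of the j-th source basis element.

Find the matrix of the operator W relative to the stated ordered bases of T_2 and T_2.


the matrix is [[0, 0, 0, 0, 0]; [0, -119/169, 120/169, 0, 0]; [0, -120/169, -119/169, 0, 0]; [0, 0, 0, -3824/28561, -456960/28561]; [0, 0, 0, 456960/28561, -3824/28561]] (rows listed top to bottom)

image of 1: 0
image of cos x: -(119/169)cos x - (120/169)sin x
image of sin x: (120/169)cos x - (119/169)sin x
image of cos 2x: -(3824/28561)cos 2x + (456960/28561)sin 2x
image of sin 2x: -(456960/28561)cos 2x - (3824/28561)sin 2x
each image's coordinates form column j of the matrix


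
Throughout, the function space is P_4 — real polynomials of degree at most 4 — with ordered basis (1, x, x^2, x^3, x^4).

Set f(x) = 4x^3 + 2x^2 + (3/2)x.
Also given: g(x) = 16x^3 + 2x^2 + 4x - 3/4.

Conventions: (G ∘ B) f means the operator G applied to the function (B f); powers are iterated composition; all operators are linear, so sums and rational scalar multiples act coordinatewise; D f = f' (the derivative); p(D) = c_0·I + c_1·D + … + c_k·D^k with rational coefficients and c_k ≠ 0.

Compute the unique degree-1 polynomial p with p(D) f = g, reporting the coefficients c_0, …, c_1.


D^0 f = 4x^3 + 2x^2 + (3/2)x
D^1 f = 12x^2 + 4x + 3/2
matching coefficients of g against c_0 f + c_1 Df + … from the top degree down determines the c_i
solution: c_0 = 4, c_1 = -1/2

p(D) = 4·I − (1/2)·D, i.e. c_0 = 4, c_1 = -1/2


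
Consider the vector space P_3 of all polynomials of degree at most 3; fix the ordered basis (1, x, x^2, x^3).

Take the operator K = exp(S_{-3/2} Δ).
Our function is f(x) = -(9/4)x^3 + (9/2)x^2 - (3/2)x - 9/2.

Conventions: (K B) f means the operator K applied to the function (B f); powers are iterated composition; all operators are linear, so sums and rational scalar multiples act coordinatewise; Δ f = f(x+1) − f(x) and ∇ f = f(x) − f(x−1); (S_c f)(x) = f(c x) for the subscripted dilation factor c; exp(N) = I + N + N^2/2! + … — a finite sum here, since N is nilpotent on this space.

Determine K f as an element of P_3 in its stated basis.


order-1 term: -(243/16)x^2 - (27/8)x + 3/4
order-2 term: (729/32)x - 297/32
order-3 term: 243/32
the series for exp(S_{-3/2} Δ) f terminates at order 3
exp(S_{-3/2} Δ) f = -(9/4)x^3 - (171/16)x^2 + (573/32)x - 87/16

the result is g(x) = -(9/4)x^3 - (171/16)x^2 + (573/32)x - 87/16


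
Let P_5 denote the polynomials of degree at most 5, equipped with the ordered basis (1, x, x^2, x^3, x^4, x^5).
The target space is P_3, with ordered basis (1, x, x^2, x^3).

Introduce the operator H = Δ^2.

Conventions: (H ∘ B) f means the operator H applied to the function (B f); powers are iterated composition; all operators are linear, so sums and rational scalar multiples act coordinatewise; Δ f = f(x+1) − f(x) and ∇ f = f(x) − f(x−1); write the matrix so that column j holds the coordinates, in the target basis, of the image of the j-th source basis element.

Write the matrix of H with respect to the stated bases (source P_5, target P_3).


the matrix is [[0, 0, 2, 6, 14, 30]; [0, 0, 0, 6, 24, 70]; [0, 0, 0, 0, 12, 60]; [0, 0, 0, 0, 0, 20]] (rows listed top to bottom)

image of 1: 0
image of x: 0
image of x^2: 2
image of x^3: 6x + 6
image of x^4: 12x^2 + 24x + 14
image of x^5: 20x^3 + 60x^2 + 70x + 30
each image's coordinates form column j of the matrix


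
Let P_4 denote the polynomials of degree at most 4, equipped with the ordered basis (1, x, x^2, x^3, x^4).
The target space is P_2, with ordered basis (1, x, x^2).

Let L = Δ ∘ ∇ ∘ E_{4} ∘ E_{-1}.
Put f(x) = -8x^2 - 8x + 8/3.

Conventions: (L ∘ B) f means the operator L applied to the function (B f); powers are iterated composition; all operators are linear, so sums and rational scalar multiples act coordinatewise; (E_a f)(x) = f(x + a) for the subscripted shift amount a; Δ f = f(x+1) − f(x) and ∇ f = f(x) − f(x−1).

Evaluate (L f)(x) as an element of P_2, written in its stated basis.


E_{-1} f = -8x^2 + 8x + 8/3
E_{4} E_{-1} f = -8x^2 - 56x - 280/3
∇ (E_{4} ∘ E_{-1}) f = -16x - 48
Δ ∇ (E_{4} ∘ E_{-1}) f = -16

the image equals g(x) = -16


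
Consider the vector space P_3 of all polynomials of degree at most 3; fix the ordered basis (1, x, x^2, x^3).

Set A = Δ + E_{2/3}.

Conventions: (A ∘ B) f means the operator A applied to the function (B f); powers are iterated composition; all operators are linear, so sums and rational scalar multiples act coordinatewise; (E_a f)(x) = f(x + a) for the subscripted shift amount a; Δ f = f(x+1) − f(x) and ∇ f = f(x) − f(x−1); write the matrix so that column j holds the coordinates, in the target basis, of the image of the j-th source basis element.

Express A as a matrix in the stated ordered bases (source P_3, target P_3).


the matrix is [[1, 5/3, 13/9, 35/27]; [0, 1, 10/3, 13/3]; [0, 0, 1, 5]; [0, 0, 0, 1]] (rows listed top to bottom)

image of 1: 1
image of x: x + 5/3
image of x^2: x^2 + (10/3)x + 13/9
image of x^3: x^3 + 5x^2 + (13/3)x + 35/27
each image's coordinates form column j of the matrix


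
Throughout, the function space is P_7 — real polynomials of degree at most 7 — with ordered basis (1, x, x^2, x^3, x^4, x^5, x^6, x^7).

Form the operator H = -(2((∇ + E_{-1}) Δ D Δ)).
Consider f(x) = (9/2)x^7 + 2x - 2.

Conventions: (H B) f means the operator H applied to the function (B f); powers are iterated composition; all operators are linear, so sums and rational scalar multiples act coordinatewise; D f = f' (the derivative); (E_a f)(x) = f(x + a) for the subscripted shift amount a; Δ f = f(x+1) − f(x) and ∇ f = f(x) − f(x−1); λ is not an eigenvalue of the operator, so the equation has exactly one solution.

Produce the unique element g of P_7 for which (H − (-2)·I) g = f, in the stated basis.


the image equals g(x) = (9/4)x^7 + (945/2)x^4 + 1890x^3 + (6615/2)x^2 + 14176x + 47311/2

write g with unknown coordinates in the stated basis and equate coefficients in (H − (-2)·I) g = f
solving from the highest basis element down gives g = (9/4)x^7 + (945/2)x^4 + 1890x^3 + (6615/2)x^2 + 14176x + 47311/2
check: H g = -945x^4 - 3780x^3 - 6615x^2 - 28350x - 47313
so H g − (-2)·g = (9/2)x^7 + 2x - 2 = f ✓


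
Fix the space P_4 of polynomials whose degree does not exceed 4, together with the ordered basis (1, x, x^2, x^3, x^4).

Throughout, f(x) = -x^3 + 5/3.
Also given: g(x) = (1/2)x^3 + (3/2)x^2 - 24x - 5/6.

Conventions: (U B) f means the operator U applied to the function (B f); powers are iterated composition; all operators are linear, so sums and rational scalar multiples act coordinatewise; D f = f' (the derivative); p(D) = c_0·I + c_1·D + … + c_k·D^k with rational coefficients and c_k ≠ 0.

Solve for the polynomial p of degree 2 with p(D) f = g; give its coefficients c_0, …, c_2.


D^0 f = -x^3 + 5/3
D^1 f = -3x^2
D^2 f = -6x
matching coefficients of g against c_0 f + c_1 Df + … from the top degree down determines the c_i
solution: c_0 = -1/2, c_1 = -1/2, c_2 = 4

p(D) = -(1/2)·I − (1/2)·D + 4·D^2, i.e. c_0 = -1/2, c_1 = -1/2, c_2 = 4


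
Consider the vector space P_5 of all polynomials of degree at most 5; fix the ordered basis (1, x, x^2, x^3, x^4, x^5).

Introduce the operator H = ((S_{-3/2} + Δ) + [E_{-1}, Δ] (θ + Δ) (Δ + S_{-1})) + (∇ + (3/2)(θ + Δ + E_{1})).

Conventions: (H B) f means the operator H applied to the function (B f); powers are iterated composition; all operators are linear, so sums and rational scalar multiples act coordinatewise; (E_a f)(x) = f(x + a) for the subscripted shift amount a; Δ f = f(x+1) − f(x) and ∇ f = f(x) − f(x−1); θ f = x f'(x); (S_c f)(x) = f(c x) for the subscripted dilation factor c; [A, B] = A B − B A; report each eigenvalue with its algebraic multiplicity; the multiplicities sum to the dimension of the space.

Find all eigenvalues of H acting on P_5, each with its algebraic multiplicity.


λ = 45/32 (multiplicity 1), λ = 3/2 (multiplicity 1), λ = 5/2 (multiplicity 1), λ = 21/8 (multiplicity 1), λ = 27/4 (multiplicity 1), λ = 201/16 (multiplicity 1)

image of 1: 5/2
image of x: (3/2)x + 5
image of x^2: (27/4)x^2 + 10x + 3
image of x^3: (21/8)x^3 + 15x^2 + 9x + 5
image of x^4: (201/16)x^4 + 20x^3 + 18x^2 + 20x + 3
image of x^5: (45/32)x^5 + 25x^4 + 30x^3 + 50x^2 + 15x + 5
the matrix is upper triangular; its diagonal is (5/2, 3/2, 27/4, 21/8, 201/16, 45/32)
for a triangular matrix the eigenvalues are the diagonal entries, with algebraic multiplicity their repetition count


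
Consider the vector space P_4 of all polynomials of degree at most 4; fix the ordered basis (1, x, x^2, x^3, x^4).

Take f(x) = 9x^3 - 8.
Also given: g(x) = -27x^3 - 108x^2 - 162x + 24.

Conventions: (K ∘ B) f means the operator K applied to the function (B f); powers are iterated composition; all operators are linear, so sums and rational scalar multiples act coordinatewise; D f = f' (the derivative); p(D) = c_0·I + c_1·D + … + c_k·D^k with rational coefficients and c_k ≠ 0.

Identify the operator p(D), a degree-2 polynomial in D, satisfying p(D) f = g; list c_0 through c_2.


c_0 = -3, c_1 = -4, c_2 = -3

D^0 f = 9x^3 - 8
D^1 f = 27x^2
D^2 f = 54x
matching coefficients of g against c_0 f + c_1 Df + … from the top degree down determines the c_i
solution: c_0 = -3, c_1 = -4, c_2 = -3


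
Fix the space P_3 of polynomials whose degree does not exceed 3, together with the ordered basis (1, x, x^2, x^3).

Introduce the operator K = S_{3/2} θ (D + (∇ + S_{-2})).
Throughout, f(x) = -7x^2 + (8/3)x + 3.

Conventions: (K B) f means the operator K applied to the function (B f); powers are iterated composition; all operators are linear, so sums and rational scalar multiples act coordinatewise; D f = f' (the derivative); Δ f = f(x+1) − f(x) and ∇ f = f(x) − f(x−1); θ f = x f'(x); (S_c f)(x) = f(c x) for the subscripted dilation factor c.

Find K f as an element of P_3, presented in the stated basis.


g(x) = -126x^2 - 50x

D f = -14x + 8/3
∇ f = -14x + 29/3
S_{-2} f = -28x^2 - (16/3)x + 3
(∇ + S_{-2}) f = -28x^2 - (58/3)x + 38/3
(D + (∇ + S_{-2})) f = -28x^2 - (100/3)x + 46/3
θ (D + (∇ + S_{-2})) f = -56x^2 - (100/3)x
S_{3/2} θ (D + (∇ + S_{-2})) f = -126x^2 - 50x


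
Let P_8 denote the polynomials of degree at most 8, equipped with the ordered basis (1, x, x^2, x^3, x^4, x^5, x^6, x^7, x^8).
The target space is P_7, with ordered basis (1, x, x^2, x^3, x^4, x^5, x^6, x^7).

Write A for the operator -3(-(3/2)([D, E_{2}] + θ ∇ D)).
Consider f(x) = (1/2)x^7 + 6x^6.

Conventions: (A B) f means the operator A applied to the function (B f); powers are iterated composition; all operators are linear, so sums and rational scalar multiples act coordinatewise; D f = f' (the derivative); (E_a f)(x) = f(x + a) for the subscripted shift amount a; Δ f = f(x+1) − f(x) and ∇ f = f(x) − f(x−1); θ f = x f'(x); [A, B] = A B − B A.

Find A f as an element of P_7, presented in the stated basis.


the result is g(x) = (945/2)x^5 + 2295x^4 - 3915x^3 + (5535/2)x^2 - (1431/2)x

E_{2} f = (1/2)x^7 + 13x^6 + 114x^5 + 500x^4 + 1240x^3 + 1776x^2 + 1376x + 448
D E_{2} f = (7/2)x^6 + 78x^5 + 570x^4 + 2000x^3 + 3720x^2 + 3552x + 1376
D f = (7/2)x^6 + 36x^5
E_{2} D f = (7/2)x^6 + 78x^5 + 570x^4 + 2000x^3 + 3720x^2 + 3552x + 1376
[D, E_{2}] f = 0
D f = (7/2)x^6 + 36x^5
∇ D f = 21x^5 + (255/2)x^4 - 290x^3 + (615/2)x^2 - 159x + 65/2
θ ∇ D f = 105x^5 + 510x^4 - 870x^3 + 615x^2 - 159x
([D, E_{2}] + θ ∇ D) f = 105x^5 + 510x^4 - 870x^3 + 615x^2 - 159x
(-(3/2)([D, E_{2}] + θ ∇ D)) f = -(315/2)x^5 - 765x^4 + 1305x^3 - (1845/2)x^2 + (477/2)x
(-3(-(3/2)([D, E_{2}] + θ ∇ D))) f = (945/2)x^5 + 2295x^4 - 3915x^3 + (5535/2)x^2 - (1431/2)x


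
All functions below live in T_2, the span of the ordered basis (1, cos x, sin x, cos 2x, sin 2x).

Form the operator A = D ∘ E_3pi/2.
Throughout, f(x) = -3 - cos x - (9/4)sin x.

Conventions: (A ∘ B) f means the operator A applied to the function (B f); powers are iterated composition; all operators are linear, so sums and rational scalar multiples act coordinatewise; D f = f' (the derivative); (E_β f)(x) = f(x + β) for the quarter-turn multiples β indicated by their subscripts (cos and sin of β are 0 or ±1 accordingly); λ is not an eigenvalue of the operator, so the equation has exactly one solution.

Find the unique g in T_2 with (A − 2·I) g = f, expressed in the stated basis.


write g with unknown coordinates in the stated basis and equate coefficients in (A − 2·I) g = f
solving from the highest basis element down gives g = 3/2 + cos x + (9/4)sin x
check: A g = cos x + (9/4)sin x
so A g − 2·g = -3 - cos x - (9/4)sin x = f ✓

g(x) = 3/2 + cos x + (9/4)sin x


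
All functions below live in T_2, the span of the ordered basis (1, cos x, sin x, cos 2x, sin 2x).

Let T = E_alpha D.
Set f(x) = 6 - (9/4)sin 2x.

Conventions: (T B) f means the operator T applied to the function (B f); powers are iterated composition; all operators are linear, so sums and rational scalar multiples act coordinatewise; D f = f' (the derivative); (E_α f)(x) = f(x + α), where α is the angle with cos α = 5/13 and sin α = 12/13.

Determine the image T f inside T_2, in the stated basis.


D f = -(9/2)cos 2x
E_alpha D f = (1071/338)cos 2x + (540/169)sin 2x

g(x) = (1071/338)cos 2x + (540/169)sin 2x


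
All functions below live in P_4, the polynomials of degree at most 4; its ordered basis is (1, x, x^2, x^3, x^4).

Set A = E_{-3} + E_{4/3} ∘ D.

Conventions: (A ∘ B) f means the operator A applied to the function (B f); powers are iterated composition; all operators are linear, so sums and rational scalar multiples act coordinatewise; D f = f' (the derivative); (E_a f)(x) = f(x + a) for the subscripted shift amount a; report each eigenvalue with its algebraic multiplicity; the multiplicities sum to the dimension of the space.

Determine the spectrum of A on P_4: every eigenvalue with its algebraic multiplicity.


λ = 1 (multiplicity 5)

image of 1: 1
image of x: x - 2
image of x^2: x^2 - 4x + 35/3
image of x^3: x^3 - 6x^2 + 35x - 65/3
image of x^4: x^4 - 8x^3 + 70x^2 - (260/3)x + 2443/27
the matrix is upper triangular; its diagonal is (1, 1, 1, 1, 1)
for a triangular matrix the eigenvalues are the diagonal entries, with algebraic multiplicity their repetition count


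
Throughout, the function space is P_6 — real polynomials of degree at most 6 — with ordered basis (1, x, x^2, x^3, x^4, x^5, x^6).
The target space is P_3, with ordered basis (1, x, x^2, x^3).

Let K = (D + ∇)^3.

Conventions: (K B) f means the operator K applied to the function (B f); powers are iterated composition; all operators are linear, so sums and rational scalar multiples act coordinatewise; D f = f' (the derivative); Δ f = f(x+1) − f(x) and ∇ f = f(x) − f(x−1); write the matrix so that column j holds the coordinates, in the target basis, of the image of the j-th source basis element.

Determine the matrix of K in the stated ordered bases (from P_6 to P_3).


image of 1: 0
image of x: 0
image of x^2: 0
image of x^3: 48
image of x^4: 192x - 144
image of x^5: 480x^2 - 720x + 420
image of x^6: 960x^3 - 2160x^2 + 2520x - 1170
each image's coordinates form column j of the matrix

the matrix is [[0, 0, 0, 48, -144, 420, -1170]; [0, 0, 0, 0, 192, -720, 2520]; [0, 0, 0, 0, 0, 480, -2160]; [0, 0, 0, 0, 0, 0, 960]] (rows listed top to bottom)


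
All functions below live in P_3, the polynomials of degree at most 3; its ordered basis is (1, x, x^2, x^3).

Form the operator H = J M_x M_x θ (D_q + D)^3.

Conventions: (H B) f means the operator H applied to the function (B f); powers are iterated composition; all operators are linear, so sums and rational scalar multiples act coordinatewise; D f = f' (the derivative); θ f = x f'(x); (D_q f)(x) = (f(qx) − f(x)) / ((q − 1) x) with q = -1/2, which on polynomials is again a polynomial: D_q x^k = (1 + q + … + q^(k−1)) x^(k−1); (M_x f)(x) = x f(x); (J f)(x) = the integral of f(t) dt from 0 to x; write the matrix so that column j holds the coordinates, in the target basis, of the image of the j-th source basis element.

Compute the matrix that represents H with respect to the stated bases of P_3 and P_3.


the matrix is [[0, 0, 0, 0]; [0, 0, 0, 0]; [0, 0, 0, 0]; [0, 0, 0, 0]] (rows listed top to bottom)

image of 1: 0
image of x: 0
image of x^2: 0
image of x^3: 0
each image's coordinates form column j of the matrix


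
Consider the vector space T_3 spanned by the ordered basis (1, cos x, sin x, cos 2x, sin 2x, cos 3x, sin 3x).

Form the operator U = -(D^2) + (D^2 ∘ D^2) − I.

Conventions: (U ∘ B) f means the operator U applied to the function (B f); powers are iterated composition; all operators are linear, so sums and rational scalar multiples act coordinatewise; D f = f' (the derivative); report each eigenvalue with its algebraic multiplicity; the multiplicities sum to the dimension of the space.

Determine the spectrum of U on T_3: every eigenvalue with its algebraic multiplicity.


image of 1: -1
image of cos x: cos x
image of sin x: sin x
image of cos 2x: 19cos 2x
image of sin 2x: 19sin 2x
image of cos 3x: 89cos 3x
image of sin 3x: 89sin 3x
the matrix is diagonal; its diagonal is (-1, 1, 1, 19, 19, 89, 89)
for a triangular matrix the eigenvalues are the diagonal entries, with algebraic multiplicity their repetition count

λ = -1 (multiplicity 1), λ = 1 (multiplicity 2), λ = 19 (multiplicity 2), λ = 89 (multiplicity 2)


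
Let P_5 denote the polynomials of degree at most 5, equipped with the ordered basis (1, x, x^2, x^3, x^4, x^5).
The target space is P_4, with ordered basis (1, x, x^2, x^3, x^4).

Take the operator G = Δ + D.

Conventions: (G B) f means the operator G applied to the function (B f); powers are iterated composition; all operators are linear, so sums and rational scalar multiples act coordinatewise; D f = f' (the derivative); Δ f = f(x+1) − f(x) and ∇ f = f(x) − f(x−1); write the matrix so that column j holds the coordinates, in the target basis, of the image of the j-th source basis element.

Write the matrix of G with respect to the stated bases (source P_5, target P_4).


the matrix is [[0, 2, 1, 1, 1, 1]; [0, 0, 4, 3, 4, 5]; [0, 0, 0, 6, 6, 10]; [0, 0, 0, 0, 8, 10]; [0, 0, 0, 0, 0, 10]] (rows listed top to bottom)

image of 1: 0
image of x: 2
image of x^2: 4x + 1
image of x^3: 6x^2 + 3x + 1
image of x^4: 8x^3 + 6x^2 + 4x + 1
image of x^5: 10x^4 + 10x^3 + 10x^2 + 5x + 1
each image's coordinates form column j of the matrix


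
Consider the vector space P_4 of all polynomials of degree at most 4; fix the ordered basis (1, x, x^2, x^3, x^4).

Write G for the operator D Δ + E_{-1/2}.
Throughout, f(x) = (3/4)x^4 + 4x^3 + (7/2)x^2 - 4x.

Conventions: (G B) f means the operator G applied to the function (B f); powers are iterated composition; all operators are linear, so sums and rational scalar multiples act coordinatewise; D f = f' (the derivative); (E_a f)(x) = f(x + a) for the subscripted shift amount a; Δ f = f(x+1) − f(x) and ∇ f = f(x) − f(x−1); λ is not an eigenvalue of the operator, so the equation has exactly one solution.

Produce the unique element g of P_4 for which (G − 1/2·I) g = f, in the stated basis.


the result is g(x) = (3/2)x^4 + 14x^3 + (17/2)x^2 - (429/2)x - 5527/16

write g with unknown coordinates in the stated basis and equate coefficients in (G − 1/2·I) g = f
solving from the highest basis element down gives g = (3/2)x^4 + 14x^3 + (17/2)x^2 - (429/2)x - 5527/16
check: G g = (3/2)x^4 + 11x^3 + (31/4)x^2 - (445/4)x - 5527/32
so G g − 1/2·g = (3/4)x^4 + 4x^3 + (7/2)x^2 - 4x = f ✓


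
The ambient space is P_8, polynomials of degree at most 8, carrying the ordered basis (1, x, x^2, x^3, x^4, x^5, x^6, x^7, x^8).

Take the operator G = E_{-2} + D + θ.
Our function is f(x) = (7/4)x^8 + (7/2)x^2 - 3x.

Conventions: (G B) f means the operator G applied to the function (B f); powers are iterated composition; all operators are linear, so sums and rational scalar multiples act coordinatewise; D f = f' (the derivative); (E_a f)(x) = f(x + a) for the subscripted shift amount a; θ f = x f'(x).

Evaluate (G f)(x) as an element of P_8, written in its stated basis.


E_{-2} f = (7/4)x^8 - 28x^7 + 196x^6 - 784x^5 + 1960x^4 - 3136x^3 + (6279/2)x^2 - 1809x + 468
D f = 14x^7 + 7x - 3
θ f = 14x^8 + 7x^2 - 3x
(E_{-2} + D + θ) f = (63/4)x^8 - 14x^7 + 196x^6 - 784x^5 + 1960x^4 - 3136x^3 + (6293/2)x^2 - 1805x + 465

the result is g(x) = (63/4)x^8 - 14x^7 + 196x^6 - 784x^5 + 1960x^4 - 3136x^3 + (6293/2)x^2 - 1805x + 465


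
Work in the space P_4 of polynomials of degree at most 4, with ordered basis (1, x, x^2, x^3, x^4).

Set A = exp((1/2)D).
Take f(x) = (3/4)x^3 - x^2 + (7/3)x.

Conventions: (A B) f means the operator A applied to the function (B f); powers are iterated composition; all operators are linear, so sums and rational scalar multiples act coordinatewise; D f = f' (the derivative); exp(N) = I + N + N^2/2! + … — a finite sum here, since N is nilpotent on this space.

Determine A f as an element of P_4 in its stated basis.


the image equals g(x) = (3/4)x^3 + (1/8)x^2 + (91/48)x + 97/96

order-1 term: (9/8)x^2 - x + 7/6
order-2 term: (9/16)x - 1/4
order-3 term: 3/32
the series for exp((1/2)D) f terminates at order 3
exp((1/2)D) f = (3/4)x^3 + (1/8)x^2 + (91/48)x + 97/96


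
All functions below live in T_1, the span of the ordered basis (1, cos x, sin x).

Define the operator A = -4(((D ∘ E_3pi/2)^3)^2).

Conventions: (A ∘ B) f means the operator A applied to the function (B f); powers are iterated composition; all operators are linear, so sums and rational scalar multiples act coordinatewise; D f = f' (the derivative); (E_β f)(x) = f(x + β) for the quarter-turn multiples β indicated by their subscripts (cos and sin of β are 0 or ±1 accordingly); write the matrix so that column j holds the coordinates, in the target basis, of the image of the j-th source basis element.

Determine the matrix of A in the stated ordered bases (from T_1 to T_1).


the matrix is [[0, 0, 0]; [0, -4, 0]; [0, 0, -4]] (rows listed top to bottom)

image of 1: 0
image of cos x: -4cos x
image of sin x: -4sin x
each image's coordinates form column j of the matrix


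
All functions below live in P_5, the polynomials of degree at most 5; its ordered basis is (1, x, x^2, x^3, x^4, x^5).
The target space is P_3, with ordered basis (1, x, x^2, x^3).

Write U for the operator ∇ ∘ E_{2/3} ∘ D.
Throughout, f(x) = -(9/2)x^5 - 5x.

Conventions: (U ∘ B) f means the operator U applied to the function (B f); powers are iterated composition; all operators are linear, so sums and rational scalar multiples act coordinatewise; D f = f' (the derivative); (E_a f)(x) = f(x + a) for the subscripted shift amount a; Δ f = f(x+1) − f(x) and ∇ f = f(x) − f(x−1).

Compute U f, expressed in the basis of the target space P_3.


the result is g(x) = -90x^3 - 45x^2 - 30x - 25/6

D f = -(45/2)x^4 - 5
E_{2/3} D f = -(45/2)x^4 - 60x^3 - 60x^2 - (80/3)x - 85/9
∇ E_{2/3} D f = -90x^3 - 45x^2 - 30x - 25/6


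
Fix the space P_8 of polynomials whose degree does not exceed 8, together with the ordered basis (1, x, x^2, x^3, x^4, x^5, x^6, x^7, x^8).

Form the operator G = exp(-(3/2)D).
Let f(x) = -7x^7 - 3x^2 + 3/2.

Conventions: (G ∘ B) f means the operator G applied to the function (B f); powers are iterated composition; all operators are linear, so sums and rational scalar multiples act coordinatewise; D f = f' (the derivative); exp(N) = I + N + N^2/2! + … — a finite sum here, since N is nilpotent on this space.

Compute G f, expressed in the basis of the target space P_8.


the result is g(x) = -7x^7 + (147/2)x^6 - (1323/4)x^5 + (6615/8)x^4 - (19845/16)x^3 + (35625/32)x^2 - (35145/64)x + 14637/128

order-1 term: (147/2)x^6 + 9x
order-2 term: -(1323/4)x^5 - 27/4
order-3 term: (6615/8)x^4
order-4 term: -(19845/16)x^3
order-5 term: (35721/32)x^2
order-6 term: -(35721/64)x
order-7 term: 15309/128
the series for exp(-(3/2)D) f terminates at order 7
exp(-(3/2)D) f = -7x^7 + (147/2)x^6 - (1323/4)x^5 + (6615/8)x^4 - (19845/16)x^3 + (35625/32)x^2 - (35145/64)x + 14637/128


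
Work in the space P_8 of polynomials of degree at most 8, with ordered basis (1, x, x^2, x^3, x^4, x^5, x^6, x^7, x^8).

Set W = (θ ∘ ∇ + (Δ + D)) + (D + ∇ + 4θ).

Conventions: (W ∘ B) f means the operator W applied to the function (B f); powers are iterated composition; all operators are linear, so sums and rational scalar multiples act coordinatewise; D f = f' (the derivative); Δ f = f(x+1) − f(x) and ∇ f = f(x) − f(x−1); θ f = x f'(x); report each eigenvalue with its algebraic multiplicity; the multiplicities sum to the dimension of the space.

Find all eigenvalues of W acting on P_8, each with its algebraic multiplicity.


λ = 0 (multiplicity 1), λ = 4 (multiplicity 1), λ = 8 (multiplicity 1), λ = 12 (multiplicity 1), λ = 16 (multiplicity 1), λ = 20 (multiplicity 1), λ = 24 (multiplicity 1), λ = 28 (multiplicity 1), λ = 32 (multiplicity 1)

image of 1: 0
image of x: 4x + 4
image of x^2: 8x^2 + 10x
image of x^3: 12x^3 + 18x^2 - 3x + 2
image of x^4: 16x^4 + 28x^3 - 12x^2 + 12x
image of x^5: 20x^5 + 40x^4 - 30x^3 + 40x^2 - 5x + 2
image of x^6: 24x^6 + 54x^5 - 60x^4 + 100x^3 - 30x^2 + 18x
image of x^7: 28x^7 + 70x^6 - 105x^5 + 210x^4 - 105x^3 + 84x^2 - 7x + 2
image of x^8: 32x^8 + 88x^7 - 168x^6 + 392x^5 - 280x^4 + 280x^3 - 56x^2 + 24x
the matrix is upper triangular; its diagonal is (0, 4, 8, 12, 16, 20, 24, 28, 32)
for a triangular matrix the eigenvalues are the diagonal entries, with algebraic multiplicity their repetition count


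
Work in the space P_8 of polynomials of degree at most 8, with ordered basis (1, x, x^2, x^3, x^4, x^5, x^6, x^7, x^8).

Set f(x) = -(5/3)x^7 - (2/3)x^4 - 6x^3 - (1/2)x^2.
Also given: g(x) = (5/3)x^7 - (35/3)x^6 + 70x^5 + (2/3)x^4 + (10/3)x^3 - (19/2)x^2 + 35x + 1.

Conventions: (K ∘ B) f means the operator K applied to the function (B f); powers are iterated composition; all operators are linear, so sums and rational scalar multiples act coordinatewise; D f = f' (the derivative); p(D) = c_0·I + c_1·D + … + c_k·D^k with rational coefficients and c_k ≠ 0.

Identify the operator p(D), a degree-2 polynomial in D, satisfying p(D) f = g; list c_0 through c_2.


D^0 f = -(5/3)x^7 - (2/3)x^4 - 6x^3 - (1/2)x^2
D^1 f = -(35/3)x^6 - (8/3)x^3 - 18x^2 - x
D^2 f = -70x^5 - 8x^2 - 36x - 1
matching coefficients of g against c_0 f + c_1 Df + … from the top degree down determines the c_i
solution: c_0 = -1, c_1 = 1, c_2 = -1

c_0 = -1, c_1 = 1, c_2 = -1


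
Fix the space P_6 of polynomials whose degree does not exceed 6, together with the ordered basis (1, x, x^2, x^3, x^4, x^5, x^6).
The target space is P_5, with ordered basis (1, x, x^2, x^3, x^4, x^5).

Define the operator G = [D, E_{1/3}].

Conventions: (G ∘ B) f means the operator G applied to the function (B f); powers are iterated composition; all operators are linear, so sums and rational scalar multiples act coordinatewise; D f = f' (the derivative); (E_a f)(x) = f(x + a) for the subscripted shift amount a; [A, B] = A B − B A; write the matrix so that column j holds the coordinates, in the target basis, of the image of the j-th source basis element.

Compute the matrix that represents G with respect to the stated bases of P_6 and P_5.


image of 1: 0
image of x: 0
image of x^2: 0
image of x^3: 0
image of x^4: 0
image of x^5: 0
image of x^6: 0
each image's coordinates form column j of the matrix

the matrix is [[0, 0, 0, 0, 0, 0, 0]; [0, 0, 0, 0, 0, 0, 0]; [0, 0, 0, 0, 0, 0, 0]; [0, 0, 0, 0, 0, 0, 0]; [0, 0, 0, 0, 0, 0, 0]; [0, 0, 0, 0, 0, 0, 0]] (rows listed top to bottom)


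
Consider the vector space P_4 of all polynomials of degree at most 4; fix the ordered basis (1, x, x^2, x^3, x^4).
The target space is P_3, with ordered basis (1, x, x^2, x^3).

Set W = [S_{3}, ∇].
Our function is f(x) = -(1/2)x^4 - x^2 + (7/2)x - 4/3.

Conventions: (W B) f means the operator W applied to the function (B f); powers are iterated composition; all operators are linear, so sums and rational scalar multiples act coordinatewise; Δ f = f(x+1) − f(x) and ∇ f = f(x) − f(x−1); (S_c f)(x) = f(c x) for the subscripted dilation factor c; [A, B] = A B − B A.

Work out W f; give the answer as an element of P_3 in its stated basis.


∇ f = -2x^3 + 3x^2 - 4x + 5
S_{3} ∇ f = -54x^3 + 27x^2 - 12x + 5
S_{3} f = -(81/2)x^4 - 9x^2 + (21/2)x - 4/3
∇ S_{3} f = -162x^3 + 243x^2 - 180x + 60
[S_{3}, ∇] f = 108x^3 - 216x^2 + 168x - 55

the result is g(x) = 108x^3 - 216x^2 + 168x - 55


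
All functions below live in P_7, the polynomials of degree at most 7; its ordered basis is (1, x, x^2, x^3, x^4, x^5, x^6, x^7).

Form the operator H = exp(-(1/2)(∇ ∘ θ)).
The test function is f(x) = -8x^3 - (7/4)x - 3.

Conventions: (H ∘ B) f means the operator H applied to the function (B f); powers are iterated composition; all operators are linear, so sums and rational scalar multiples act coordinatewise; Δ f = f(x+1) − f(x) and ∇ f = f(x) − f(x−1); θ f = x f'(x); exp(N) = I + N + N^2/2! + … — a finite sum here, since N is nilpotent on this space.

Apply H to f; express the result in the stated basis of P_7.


g(x) = -8x^3 + 36x^2 - (295/4)x + 343/8

order-1 term: 36x^2 - 36x + 103/8
order-2 term: -36x + 27
order-3 term: 6
the series for exp(-(1/2)(∇ ∘ θ)) f terminates at order 3
exp(-(1/2)(∇ ∘ θ)) f = -8x^3 + 36x^2 - (295/4)x + 343/8


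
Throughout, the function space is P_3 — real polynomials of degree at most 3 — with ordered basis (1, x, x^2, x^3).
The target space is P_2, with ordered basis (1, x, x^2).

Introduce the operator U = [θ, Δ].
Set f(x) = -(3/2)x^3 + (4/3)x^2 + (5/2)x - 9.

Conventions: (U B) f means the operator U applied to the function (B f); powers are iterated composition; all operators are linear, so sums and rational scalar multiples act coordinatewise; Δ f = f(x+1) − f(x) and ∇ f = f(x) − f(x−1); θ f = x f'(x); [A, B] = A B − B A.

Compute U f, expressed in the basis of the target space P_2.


g(x) = (9/2)x^2 + (19/3)x - 2/3

Δ f = -(9/2)x^2 - (11/6)x + 7/3
θ Δ f = -9x^2 - (11/6)x
θ f = -(9/2)x^3 + (8/3)x^2 + (5/2)x
Δ θ f = -(27/2)x^2 - (49/6)x + 2/3
[θ, Δ] f = (9/2)x^2 + (19/3)x - 2/3


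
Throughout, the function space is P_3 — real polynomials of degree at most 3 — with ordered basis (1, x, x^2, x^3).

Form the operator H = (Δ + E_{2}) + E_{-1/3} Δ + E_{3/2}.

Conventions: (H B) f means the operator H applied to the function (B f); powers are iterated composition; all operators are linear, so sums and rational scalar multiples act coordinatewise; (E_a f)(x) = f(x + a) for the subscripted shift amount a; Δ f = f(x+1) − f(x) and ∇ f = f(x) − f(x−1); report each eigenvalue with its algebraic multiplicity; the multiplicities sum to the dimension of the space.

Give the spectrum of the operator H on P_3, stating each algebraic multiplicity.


image of 1: 2
image of x: 2x + 11/2
image of x^2: 2x^2 + 11x + 91/12
image of x^3: 2x^3 + (33/2)x^2 + (91/4)x + 305/24
the matrix is upper triangular; its diagonal is (2, 2, 2, 2)
for a triangular matrix the eigenvalues are the diagonal entries, with algebraic multiplicity their repetition count

λ = 2 (multiplicity 4)


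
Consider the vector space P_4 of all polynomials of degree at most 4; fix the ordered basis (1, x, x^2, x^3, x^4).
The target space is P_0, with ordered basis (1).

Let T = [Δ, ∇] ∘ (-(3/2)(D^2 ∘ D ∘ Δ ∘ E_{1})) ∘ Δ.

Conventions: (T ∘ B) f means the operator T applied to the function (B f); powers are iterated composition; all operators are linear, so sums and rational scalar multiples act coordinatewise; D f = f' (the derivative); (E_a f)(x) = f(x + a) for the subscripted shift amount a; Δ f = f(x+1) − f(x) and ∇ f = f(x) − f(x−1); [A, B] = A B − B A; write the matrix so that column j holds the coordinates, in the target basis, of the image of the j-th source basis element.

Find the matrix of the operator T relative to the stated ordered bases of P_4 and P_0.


image of 1: 0
image of x: 0
image of x^2: 0
image of x^3: 0
image of x^4: 0
each image's coordinates form column j of the matrix

the matrix is [[0, 0, 0, 0, 0]] (rows listed top to bottom)


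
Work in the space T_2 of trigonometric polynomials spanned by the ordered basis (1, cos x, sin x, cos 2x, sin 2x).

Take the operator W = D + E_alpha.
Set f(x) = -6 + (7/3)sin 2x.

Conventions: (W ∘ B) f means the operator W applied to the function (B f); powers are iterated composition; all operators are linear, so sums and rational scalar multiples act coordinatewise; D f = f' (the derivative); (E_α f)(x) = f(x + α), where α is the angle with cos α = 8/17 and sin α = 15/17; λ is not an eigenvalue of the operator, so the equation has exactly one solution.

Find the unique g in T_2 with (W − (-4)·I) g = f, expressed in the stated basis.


write g with unknown coordinates in the stated basis and equate coefficients in (W − (-4)·I) g = f
solving from the highest basis element down gives g = -6/5 - (5726/17223)cos 2x + (6965/17223)sin 2x
check: W g = -6/5 + (22904/17223)cos 2x + (4109/5741)sin 2x
so W g − (-4)·g = -6 + (7/3)sin 2x = f ✓

the result is g(x) = -6/5 - (5726/17223)cos 2x + (6965/17223)sin 2x


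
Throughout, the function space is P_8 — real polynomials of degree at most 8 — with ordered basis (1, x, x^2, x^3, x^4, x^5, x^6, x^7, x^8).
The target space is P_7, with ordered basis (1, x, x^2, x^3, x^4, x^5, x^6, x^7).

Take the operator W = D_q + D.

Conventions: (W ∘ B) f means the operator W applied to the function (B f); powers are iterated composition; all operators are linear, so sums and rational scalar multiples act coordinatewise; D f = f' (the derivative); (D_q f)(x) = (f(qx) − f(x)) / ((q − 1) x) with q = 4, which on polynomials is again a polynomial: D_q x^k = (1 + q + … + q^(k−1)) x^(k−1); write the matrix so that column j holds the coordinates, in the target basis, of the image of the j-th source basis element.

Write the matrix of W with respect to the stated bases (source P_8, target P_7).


image of 1: 0
image of x: 2
image of x^2: 7x
image of x^3: 24x^2
image of x^4: 89x^3
image of x^5: 346x^4
image of x^6: 1371x^5
image of x^7: 5468x^6
image of x^8: 21853x^7
each image's coordinates form column j of the matrix

the matrix is [[0, 2, 0, 0, 0, 0, 0, 0, 0]; [0, 0, 7, 0, 0, 0, 0, 0, 0]; [0, 0, 0, 24, 0, 0, 0, 0, 0]; [0, 0, 0, 0, 89, 0, 0, 0, 0]; [0, 0, 0, 0, 0, 346, 0, 0, 0]; [0, 0, 0, 0, 0, 0, 1371, 0, 0]; [0, 0, 0, 0, 0, 0, 0, 5468, 0]; [0, 0, 0, 0, 0, 0, 0, 0, 21853]] (rows listed top to bottom)


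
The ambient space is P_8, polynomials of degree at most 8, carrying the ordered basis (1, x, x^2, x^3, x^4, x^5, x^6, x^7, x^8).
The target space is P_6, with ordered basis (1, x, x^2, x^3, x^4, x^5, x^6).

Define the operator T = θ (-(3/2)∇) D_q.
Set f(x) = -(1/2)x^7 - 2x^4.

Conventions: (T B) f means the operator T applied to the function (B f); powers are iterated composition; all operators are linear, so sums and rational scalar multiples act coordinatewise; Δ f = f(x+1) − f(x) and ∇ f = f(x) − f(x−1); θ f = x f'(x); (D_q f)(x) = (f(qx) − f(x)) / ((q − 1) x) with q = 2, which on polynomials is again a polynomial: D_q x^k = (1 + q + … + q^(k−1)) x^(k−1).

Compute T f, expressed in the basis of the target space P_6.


g(x) = (5715/2)x^5 - 5715x^4 + 5715x^3 - (5175/2)x^2 + (873/2)x

D_q f = -(127/2)x^6 - 30x^3
∇ D_q f = -381x^5 + (1905/2)x^4 - 1270x^3 + (1725/2)x^2 - 291x + 67/2
(-(3/2)∇) D_q f = (1143/2)x^5 - (5715/4)x^4 + 1905x^3 - (5175/4)x^2 + (873/2)x - 201/4
θ (-(3/2)∇) D_q f = (5715/2)x^5 - 5715x^4 + 5715x^3 - (5175/2)x^2 + (873/2)x
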